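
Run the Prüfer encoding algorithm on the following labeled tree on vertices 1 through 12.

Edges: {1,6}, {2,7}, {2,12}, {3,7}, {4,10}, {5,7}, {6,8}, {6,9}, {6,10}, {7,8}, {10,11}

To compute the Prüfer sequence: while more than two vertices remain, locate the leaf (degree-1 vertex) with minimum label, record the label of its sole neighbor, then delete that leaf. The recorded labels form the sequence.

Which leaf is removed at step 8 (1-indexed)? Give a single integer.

Step 1: current leaves = {1,3,4,5,9,11,12}. Remove leaf 1 (neighbor: 6).
Step 2: current leaves = {3,4,5,9,11,12}. Remove leaf 3 (neighbor: 7).
Step 3: current leaves = {4,5,9,11,12}. Remove leaf 4 (neighbor: 10).
Step 4: current leaves = {5,9,11,12}. Remove leaf 5 (neighbor: 7).
Step 5: current leaves = {9,11,12}. Remove leaf 9 (neighbor: 6).
Step 6: current leaves = {11,12}. Remove leaf 11 (neighbor: 10).
Step 7: current leaves = {10,12}. Remove leaf 10 (neighbor: 6).
Step 8: current leaves = {6,12}. Remove leaf 6 (neighbor: 8).

Answer: 6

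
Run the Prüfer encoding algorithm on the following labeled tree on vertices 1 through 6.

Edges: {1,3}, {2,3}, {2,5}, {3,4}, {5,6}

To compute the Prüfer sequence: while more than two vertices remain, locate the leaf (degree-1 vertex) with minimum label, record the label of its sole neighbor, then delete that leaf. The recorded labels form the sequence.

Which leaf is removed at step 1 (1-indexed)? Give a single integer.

Step 1: current leaves = {1,4,6}. Remove leaf 1 (neighbor: 3).

Answer: 1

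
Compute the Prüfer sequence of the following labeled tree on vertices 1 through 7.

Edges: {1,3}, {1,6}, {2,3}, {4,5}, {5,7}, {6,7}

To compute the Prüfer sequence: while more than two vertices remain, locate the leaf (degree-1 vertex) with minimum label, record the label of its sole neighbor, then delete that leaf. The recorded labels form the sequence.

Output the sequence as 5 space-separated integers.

Step 1: leaves = {2,4}. Remove smallest leaf 2, emit neighbor 3.
Step 2: leaves = {3,4}. Remove smallest leaf 3, emit neighbor 1.
Step 3: leaves = {1,4}. Remove smallest leaf 1, emit neighbor 6.
Step 4: leaves = {4,6}. Remove smallest leaf 4, emit neighbor 5.
Step 5: leaves = {5,6}. Remove smallest leaf 5, emit neighbor 7.
Done: 2 vertices remain (6, 7). Sequence = [3 1 6 5 7]

Answer: 3 1 6 5 7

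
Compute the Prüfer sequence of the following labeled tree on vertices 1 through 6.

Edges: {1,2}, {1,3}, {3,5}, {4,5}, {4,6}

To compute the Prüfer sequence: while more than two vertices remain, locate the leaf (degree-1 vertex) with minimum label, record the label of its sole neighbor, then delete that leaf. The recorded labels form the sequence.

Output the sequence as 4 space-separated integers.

Answer: 1 3 5 4

Derivation:
Step 1: leaves = {2,6}. Remove smallest leaf 2, emit neighbor 1.
Step 2: leaves = {1,6}. Remove smallest leaf 1, emit neighbor 3.
Step 3: leaves = {3,6}. Remove smallest leaf 3, emit neighbor 5.
Step 4: leaves = {5,6}. Remove smallest leaf 5, emit neighbor 4.
Done: 2 vertices remain (4, 6). Sequence = [1 3 5 4]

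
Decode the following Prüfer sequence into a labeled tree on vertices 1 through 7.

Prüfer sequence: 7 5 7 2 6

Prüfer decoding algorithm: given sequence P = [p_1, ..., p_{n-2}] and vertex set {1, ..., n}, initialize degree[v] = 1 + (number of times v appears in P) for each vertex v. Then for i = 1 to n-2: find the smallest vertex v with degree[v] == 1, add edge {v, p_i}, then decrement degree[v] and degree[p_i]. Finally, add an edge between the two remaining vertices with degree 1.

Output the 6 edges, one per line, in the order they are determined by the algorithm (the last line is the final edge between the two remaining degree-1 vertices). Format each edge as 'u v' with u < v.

Answer: 1 7
3 5
4 7
2 5
2 6
6 7

Derivation:
Initial degrees: {1:1, 2:2, 3:1, 4:1, 5:2, 6:2, 7:3}
Step 1: smallest deg-1 vertex = 1, p_1 = 7. Add edge {1,7}. Now deg[1]=0, deg[7]=2.
Step 2: smallest deg-1 vertex = 3, p_2 = 5. Add edge {3,5}. Now deg[3]=0, deg[5]=1.
Step 3: smallest deg-1 vertex = 4, p_3 = 7. Add edge {4,7}. Now deg[4]=0, deg[7]=1.
Step 4: smallest deg-1 vertex = 5, p_4 = 2. Add edge {2,5}. Now deg[5]=0, deg[2]=1.
Step 5: smallest deg-1 vertex = 2, p_5 = 6. Add edge {2,6}. Now deg[2]=0, deg[6]=1.
Final: two remaining deg-1 vertices are 6, 7. Add edge {6,7}.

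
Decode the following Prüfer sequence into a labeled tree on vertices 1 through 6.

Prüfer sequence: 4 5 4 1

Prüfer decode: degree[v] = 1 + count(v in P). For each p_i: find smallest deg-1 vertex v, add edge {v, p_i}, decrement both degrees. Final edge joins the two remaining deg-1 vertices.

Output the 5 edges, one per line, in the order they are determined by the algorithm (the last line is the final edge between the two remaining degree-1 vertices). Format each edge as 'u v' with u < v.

Answer: 2 4
3 5
4 5
1 4
1 6

Derivation:
Initial degrees: {1:2, 2:1, 3:1, 4:3, 5:2, 6:1}
Step 1: smallest deg-1 vertex = 2, p_1 = 4. Add edge {2,4}. Now deg[2]=0, deg[4]=2.
Step 2: smallest deg-1 vertex = 3, p_2 = 5. Add edge {3,5}. Now deg[3]=0, deg[5]=1.
Step 3: smallest deg-1 vertex = 5, p_3 = 4. Add edge {4,5}. Now deg[5]=0, deg[4]=1.
Step 4: smallest deg-1 vertex = 4, p_4 = 1. Add edge {1,4}. Now deg[4]=0, deg[1]=1.
Final: two remaining deg-1 vertices are 1, 6. Add edge {1,6}.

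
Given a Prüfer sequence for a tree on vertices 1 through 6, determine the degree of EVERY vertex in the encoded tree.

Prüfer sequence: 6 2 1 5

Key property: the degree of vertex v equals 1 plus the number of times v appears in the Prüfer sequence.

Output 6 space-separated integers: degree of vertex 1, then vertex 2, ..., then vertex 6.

Answer: 2 2 1 1 2 2

Derivation:
p_1 = 6: count[6] becomes 1
p_2 = 2: count[2] becomes 1
p_3 = 1: count[1] becomes 1
p_4 = 5: count[5] becomes 1
Degrees (1 + count): deg[1]=1+1=2, deg[2]=1+1=2, deg[3]=1+0=1, deg[4]=1+0=1, deg[5]=1+1=2, deg[6]=1+1=2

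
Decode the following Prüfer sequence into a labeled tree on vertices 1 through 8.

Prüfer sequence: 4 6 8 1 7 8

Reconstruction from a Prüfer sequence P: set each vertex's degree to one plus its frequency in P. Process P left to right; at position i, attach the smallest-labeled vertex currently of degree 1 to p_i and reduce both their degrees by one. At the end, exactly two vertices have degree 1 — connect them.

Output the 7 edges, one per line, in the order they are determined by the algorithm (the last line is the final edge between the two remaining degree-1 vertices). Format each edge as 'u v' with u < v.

Answer: 2 4
3 6
4 8
1 5
1 7
6 8
7 8

Derivation:
Initial degrees: {1:2, 2:1, 3:1, 4:2, 5:1, 6:2, 7:2, 8:3}
Step 1: smallest deg-1 vertex = 2, p_1 = 4. Add edge {2,4}. Now deg[2]=0, deg[4]=1.
Step 2: smallest deg-1 vertex = 3, p_2 = 6. Add edge {3,6}. Now deg[3]=0, deg[6]=1.
Step 3: smallest deg-1 vertex = 4, p_3 = 8. Add edge {4,8}. Now deg[4]=0, deg[8]=2.
Step 4: smallest deg-1 vertex = 5, p_4 = 1. Add edge {1,5}. Now deg[5]=0, deg[1]=1.
Step 5: smallest deg-1 vertex = 1, p_5 = 7. Add edge {1,7}. Now deg[1]=0, deg[7]=1.
Step 6: smallest deg-1 vertex = 6, p_6 = 8. Add edge {6,8}. Now deg[6]=0, deg[8]=1.
Final: two remaining deg-1 vertices are 7, 8. Add edge {7,8}.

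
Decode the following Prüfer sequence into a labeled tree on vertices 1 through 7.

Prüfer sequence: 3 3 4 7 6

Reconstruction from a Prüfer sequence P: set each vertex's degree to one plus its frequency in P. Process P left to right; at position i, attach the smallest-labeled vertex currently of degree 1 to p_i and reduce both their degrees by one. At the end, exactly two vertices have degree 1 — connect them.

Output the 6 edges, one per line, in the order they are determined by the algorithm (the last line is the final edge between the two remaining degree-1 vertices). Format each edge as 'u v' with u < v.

Answer: 1 3
2 3
3 4
4 7
5 6
6 7

Derivation:
Initial degrees: {1:1, 2:1, 3:3, 4:2, 5:1, 6:2, 7:2}
Step 1: smallest deg-1 vertex = 1, p_1 = 3. Add edge {1,3}. Now deg[1]=0, deg[3]=2.
Step 2: smallest deg-1 vertex = 2, p_2 = 3. Add edge {2,3}. Now deg[2]=0, deg[3]=1.
Step 3: smallest deg-1 vertex = 3, p_3 = 4. Add edge {3,4}. Now deg[3]=0, deg[4]=1.
Step 4: smallest deg-1 vertex = 4, p_4 = 7. Add edge {4,7}. Now deg[4]=0, deg[7]=1.
Step 5: smallest deg-1 vertex = 5, p_5 = 6. Add edge {5,6}. Now deg[5]=0, deg[6]=1.
Final: two remaining deg-1 vertices are 6, 7. Add edge {6,7}.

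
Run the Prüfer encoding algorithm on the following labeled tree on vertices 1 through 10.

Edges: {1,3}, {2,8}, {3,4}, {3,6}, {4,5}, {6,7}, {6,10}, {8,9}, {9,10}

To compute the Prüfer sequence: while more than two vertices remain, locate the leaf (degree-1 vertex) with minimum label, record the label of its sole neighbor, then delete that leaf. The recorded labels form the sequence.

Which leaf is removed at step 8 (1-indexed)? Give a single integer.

Step 1: current leaves = {1,2,5,7}. Remove leaf 1 (neighbor: 3).
Step 2: current leaves = {2,5,7}. Remove leaf 2 (neighbor: 8).
Step 3: current leaves = {5,7,8}. Remove leaf 5 (neighbor: 4).
Step 4: current leaves = {4,7,8}. Remove leaf 4 (neighbor: 3).
Step 5: current leaves = {3,7,8}. Remove leaf 3 (neighbor: 6).
Step 6: current leaves = {7,8}. Remove leaf 7 (neighbor: 6).
Step 7: current leaves = {6,8}. Remove leaf 6 (neighbor: 10).
Step 8: current leaves = {8,10}. Remove leaf 8 (neighbor: 9).

Answer: 8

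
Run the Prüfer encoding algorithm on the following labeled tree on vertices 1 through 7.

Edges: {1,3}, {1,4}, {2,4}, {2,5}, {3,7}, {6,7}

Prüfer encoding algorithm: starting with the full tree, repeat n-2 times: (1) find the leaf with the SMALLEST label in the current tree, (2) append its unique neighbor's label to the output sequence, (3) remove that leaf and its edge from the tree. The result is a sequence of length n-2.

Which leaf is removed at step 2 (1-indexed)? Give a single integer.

Answer: 2

Derivation:
Step 1: current leaves = {5,6}. Remove leaf 5 (neighbor: 2).
Step 2: current leaves = {2,6}. Remove leaf 2 (neighbor: 4).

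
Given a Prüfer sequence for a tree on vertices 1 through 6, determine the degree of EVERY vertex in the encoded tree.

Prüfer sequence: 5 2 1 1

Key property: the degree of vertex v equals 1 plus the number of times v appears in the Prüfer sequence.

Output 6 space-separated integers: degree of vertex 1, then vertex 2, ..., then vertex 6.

Answer: 3 2 1 1 2 1

Derivation:
p_1 = 5: count[5] becomes 1
p_2 = 2: count[2] becomes 1
p_3 = 1: count[1] becomes 1
p_4 = 1: count[1] becomes 2
Degrees (1 + count): deg[1]=1+2=3, deg[2]=1+1=2, deg[3]=1+0=1, deg[4]=1+0=1, deg[5]=1+1=2, deg[6]=1+0=1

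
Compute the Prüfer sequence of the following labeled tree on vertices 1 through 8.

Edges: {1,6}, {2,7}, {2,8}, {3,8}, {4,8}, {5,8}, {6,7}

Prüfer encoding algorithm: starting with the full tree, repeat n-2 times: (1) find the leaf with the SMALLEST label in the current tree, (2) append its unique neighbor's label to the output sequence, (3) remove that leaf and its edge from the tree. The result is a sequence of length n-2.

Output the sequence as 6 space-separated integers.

Answer: 6 8 8 8 7 2

Derivation:
Step 1: leaves = {1,3,4,5}. Remove smallest leaf 1, emit neighbor 6.
Step 2: leaves = {3,4,5,6}. Remove smallest leaf 3, emit neighbor 8.
Step 3: leaves = {4,5,6}. Remove smallest leaf 4, emit neighbor 8.
Step 4: leaves = {5,6}. Remove smallest leaf 5, emit neighbor 8.
Step 5: leaves = {6,8}. Remove smallest leaf 6, emit neighbor 7.
Step 6: leaves = {7,8}. Remove smallest leaf 7, emit neighbor 2.
Done: 2 vertices remain (2, 8). Sequence = [6 8 8 8 7 2]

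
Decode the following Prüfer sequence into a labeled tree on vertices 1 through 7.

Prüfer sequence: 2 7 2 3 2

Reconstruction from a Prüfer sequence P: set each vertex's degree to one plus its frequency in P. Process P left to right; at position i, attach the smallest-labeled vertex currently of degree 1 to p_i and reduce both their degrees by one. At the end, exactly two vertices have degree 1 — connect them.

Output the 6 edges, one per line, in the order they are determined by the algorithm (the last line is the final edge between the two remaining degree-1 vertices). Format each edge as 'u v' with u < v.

Answer: 1 2
4 7
2 5
3 6
2 3
2 7

Derivation:
Initial degrees: {1:1, 2:4, 3:2, 4:1, 5:1, 6:1, 7:2}
Step 1: smallest deg-1 vertex = 1, p_1 = 2. Add edge {1,2}. Now deg[1]=0, deg[2]=3.
Step 2: smallest deg-1 vertex = 4, p_2 = 7. Add edge {4,7}. Now deg[4]=0, deg[7]=1.
Step 3: smallest deg-1 vertex = 5, p_3 = 2. Add edge {2,5}. Now deg[5]=0, deg[2]=2.
Step 4: smallest deg-1 vertex = 6, p_4 = 3. Add edge {3,6}. Now deg[6]=0, deg[3]=1.
Step 5: smallest deg-1 vertex = 3, p_5 = 2. Add edge {2,3}. Now deg[3]=0, deg[2]=1.
Final: two remaining deg-1 vertices are 2, 7. Add edge {2,7}.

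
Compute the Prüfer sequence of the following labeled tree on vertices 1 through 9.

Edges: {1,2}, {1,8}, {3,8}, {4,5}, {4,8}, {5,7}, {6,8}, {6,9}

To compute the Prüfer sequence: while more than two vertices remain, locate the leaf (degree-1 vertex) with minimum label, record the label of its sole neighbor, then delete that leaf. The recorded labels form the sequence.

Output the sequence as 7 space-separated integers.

Step 1: leaves = {2,3,7,9}. Remove smallest leaf 2, emit neighbor 1.
Step 2: leaves = {1,3,7,9}. Remove smallest leaf 1, emit neighbor 8.
Step 3: leaves = {3,7,9}. Remove smallest leaf 3, emit neighbor 8.
Step 4: leaves = {7,9}. Remove smallest leaf 7, emit neighbor 5.
Step 5: leaves = {5,9}. Remove smallest leaf 5, emit neighbor 4.
Step 6: leaves = {4,9}. Remove smallest leaf 4, emit neighbor 8.
Step 7: leaves = {8,9}. Remove smallest leaf 8, emit neighbor 6.
Done: 2 vertices remain (6, 9). Sequence = [1 8 8 5 4 8 6]

Answer: 1 8 8 5 4 8 6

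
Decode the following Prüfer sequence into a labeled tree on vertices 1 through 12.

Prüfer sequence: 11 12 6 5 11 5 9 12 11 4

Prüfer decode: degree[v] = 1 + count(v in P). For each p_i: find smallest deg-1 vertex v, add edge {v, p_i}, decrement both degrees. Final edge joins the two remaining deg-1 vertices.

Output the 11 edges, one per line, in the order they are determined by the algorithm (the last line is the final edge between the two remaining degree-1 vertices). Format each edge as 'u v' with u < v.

Initial degrees: {1:1, 2:1, 3:1, 4:2, 5:3, 6:2, 7:1, 8:1, 9:2, 10:1, 11:4, 12:3}
Step 1: smallest deg-1 vertex = 1, p_1 = 11. Add edge {1,11}. Now deg[1]=0, deg[11]=3.
Step 2: smallest deg-1 vertex = 2, p_2 = 12. Add edge {2,12}. Now deg[2]=0, deg[12]=2.
Step 3: smallest deg-1 vertex = 3, p_3 = 6. Add edge {3,6}. Now deg[3]=0, deg[6]=1.
Step 4: smallest deg-1 vertex = 6, p_4 = 5. Add edge {5,6}. Now deg[6]=0, deg[5]=2.
Step 5: smallest deg-1 vertex = 7, p_5 = 11. Add edge {7,11}. Now deg[7]=0, deg[11]=2.
Step 6: smallest deg-1 vertex = 8, p_6 = 5. Add edge {5,8}. Now deg[8]=0, deg[5]=1.
Step 7: smallest deg-1 vertex = 5, p_7 = 9. Add edge {5,9}. Now deg[5]=0, deg[9]=1.
Step 8: smallest deg-1 vertex = 9, p_8 = 12. Add edge {9,12}. Now deg[9]=0, deg[12]=1.
Step 9: smallest deg-1 vertex = 10, p_9 = 11. Add edge {10,11}. Now deg[10]=0, deg[11]=1.
Step 10: smallest deg-1 vertex = 11, p_10 = 4. Add edge {4,11}. Now deg[11]=0, deg[4]=1.
Final: two remaining deg-1 vertices are 4, 12. Add edge {4,12}.

Answer: 1 11
2 12
3 6
5 6
7 11
5 8
5 9
9 12
10 11
4 11
4 12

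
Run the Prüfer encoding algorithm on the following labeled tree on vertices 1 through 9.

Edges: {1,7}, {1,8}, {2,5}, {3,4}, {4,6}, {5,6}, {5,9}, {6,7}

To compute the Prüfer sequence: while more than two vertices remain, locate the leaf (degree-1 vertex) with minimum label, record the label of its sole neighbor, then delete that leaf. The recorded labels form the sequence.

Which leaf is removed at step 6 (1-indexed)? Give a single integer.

Step 1: current leaves = {2,3,8,9}. Remove leaf 2 (neighbor: 5).
Step 2: current leaves = {3,8,9}. Remove leaf 3 (neighbor: 4).
Step 3: current leaves = {4,8,9}. Remove leaf 4 (neighbor: 6).
Step 4: current leaves = {8,9}. Remove leaf 8 (neighbor: 1).
Step 5: current leaves = {1,9}. Remove leaf 1 (neighbor: 7).
Step 6: current leaves = {7,9}. Remove leaf 7 (neighbor: 6).

Answer: 7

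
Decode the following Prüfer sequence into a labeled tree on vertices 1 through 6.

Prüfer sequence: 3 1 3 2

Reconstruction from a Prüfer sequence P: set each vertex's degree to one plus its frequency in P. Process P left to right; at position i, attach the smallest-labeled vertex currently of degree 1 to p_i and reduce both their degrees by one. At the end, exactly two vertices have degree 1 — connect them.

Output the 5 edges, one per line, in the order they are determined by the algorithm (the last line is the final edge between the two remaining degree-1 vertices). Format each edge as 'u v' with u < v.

Initial degrees: {1:2, 2:2, 3:3, 4:1, 5:1, 6:1}
Step 1: smallest deg-1 vertex = 4, p_1 = 3. Add edge {3,4}. Now deg[4]=0, deg[3]=2.
Step 2: smallest deg-1 vertex = 5, p_2 = 1. Add edge {1,5}. Now deg[5]=0, deg[1]=1.
Step 3: smallest deg-1 vertex = 1, p_3 = 3. Add edge {1,3}. Now deg[1]=0, deg[3]=1.
Step 4: smallest deg-1 vertex = 3, p_4 = 2. Add edge {2,3}. Now deg[3]=0, deg[2]=1.
Final: two remaining deg-1 vertices are 2, 6. Add edge {2,6}.

Answer: 3 4
1 5
1 3
2 3
2 6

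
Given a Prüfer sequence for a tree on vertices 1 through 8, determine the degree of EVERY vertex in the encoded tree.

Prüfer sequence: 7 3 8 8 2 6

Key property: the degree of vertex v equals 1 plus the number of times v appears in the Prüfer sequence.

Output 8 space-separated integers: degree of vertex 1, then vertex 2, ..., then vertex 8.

Answer: 1 2 2 1 1 2 2 3

Derivation:
p_1 = 7: count[7] becomes 1
p_2 = 3: count[3] becomes 1
p_3 = 8: count[8] becomes 1
p_4 = 8: count[8] becomes 2
p_5 = 2: count[2] becomes 1
p_6 = 6: count[6] becomes 1
Degrees (1 + count): deg[1]=1+0=1, deg[2]=1+1=2, deg[3]=1+1=2, deg[4]=1+0=1, deg[5]=1+0=1, deg[6]=1+1=2, deg[7]=1+1=2, deg[8]=1+2=3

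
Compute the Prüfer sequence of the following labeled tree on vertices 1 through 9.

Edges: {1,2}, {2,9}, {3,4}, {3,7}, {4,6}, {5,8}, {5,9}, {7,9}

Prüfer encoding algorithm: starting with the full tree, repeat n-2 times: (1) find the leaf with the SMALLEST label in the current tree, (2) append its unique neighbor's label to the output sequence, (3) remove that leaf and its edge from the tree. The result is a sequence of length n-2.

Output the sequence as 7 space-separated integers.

Step 1: leaves = {1,6,8}. Remove smallest leaf 1, emit neighbor 2.
Step 2: leaves = {2,6,8}. Remove smallest leaf 2, emit neighbor 9.
Step 3: leaves = {6,8}. Remove smallest leaf 6, emit neighbor 4.
Step 4: leaves = {4,8}. Remove smallest leaf 4, emit neighbor 3.
Step 5: leaves = {3,8}. Remove smallest leaf 3, emit neighbor 7.
Step 6: leaves = {7,8}. Remove smallest leaf 7, emit neighbor 9.
Step 7: leaves = {8,9}. Remove smallest leaf 8, emit neighbor 5.
Done: 2 vertices remain (5, 9). Sequence = [2 9 4 3 7 9 5]

Answer: 2 9 4 3 7 9 5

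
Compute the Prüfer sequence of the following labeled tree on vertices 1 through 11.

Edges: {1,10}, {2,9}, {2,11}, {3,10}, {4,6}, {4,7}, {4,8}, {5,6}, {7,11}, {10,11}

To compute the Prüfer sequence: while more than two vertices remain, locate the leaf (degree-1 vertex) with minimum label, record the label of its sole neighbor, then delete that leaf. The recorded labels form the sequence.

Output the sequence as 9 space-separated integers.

Answer: 10 10 6 4 4 7 11 2 11

Derivation:
Step 1: leaves = {1,3,5,8,9}. Remove smallest leaf 1, emit neighbor 10.
Step 2: leaves = {3,5,8,9}. Remove smallest leaf 3, emit neighbor 10.
Step 3: leaves = {5,8,9,10}. Remove smallest leaf 5, emit neighbor 6.
Step 4: leaves = {6,8,9,10}. Remove smallest leaf 6, emit neighbor 4.
Step 5: leaves = {8,9,10}. Remove smallest leaf 8, emit neighbor 4.
Step 6: leaves = {4,9,10}. Remove smallest leaf 4, emit neighbor 7.
Step 7: leaves = {7,9,10}. Remove smallest leaf 7, emit neighbor 11.
Step 8: leaves = {9,10}. Remove smallest leaf 9, emit neighbor 2.
Step 9: leaves = {2,10}. Remove smallest leaf 2, emit neighbor 11.
Done: 2 vertices remain (10, 11). Sequence = [10 10 6 4 4 7 11 2 11]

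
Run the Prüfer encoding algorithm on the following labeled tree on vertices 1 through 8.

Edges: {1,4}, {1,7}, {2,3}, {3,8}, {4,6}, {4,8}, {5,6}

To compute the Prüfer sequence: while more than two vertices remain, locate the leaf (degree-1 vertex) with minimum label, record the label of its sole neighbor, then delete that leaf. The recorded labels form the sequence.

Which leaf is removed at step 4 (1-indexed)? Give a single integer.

Step 1: current leaves = {2,5,7}. Remove leaf 2 (neighbor: 3).
Step 2: current leaves = {3,5,7}. Remove leaf 3 (neighbor: 8).
Step 3: current leaves = {5,7,8}. Remove leaf 5 (neighbor: 6).
Step 4: current leaves = {6,7,8}. Remove leaf 6 (neighbor: 4).

Answer: 6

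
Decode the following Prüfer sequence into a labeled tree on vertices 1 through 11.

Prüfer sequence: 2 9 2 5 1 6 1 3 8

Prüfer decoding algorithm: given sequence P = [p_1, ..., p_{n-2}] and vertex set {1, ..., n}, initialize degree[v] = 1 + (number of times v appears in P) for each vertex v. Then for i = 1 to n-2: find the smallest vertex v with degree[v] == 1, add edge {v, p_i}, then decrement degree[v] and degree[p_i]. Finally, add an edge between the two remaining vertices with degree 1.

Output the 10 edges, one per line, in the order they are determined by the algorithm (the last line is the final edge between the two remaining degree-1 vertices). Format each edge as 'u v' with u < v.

Initial degrees: {1:3, 2:3, 3:2, 4:1, 5:2, 6:2, 7:1, 8:2, 9:2, 10:1, 11:1}
Step 1: smallest deg-1 vertex = 4, p_1 = 2. Add edge {2,4}. Now deg[4]=0, deg[2]=2.
Step 2: smallest deg-1 vertex = 7, p_2 = 9. Add edge {7,9}. Now deg[7]=0, deg[9]=1.
Step 3: smallest deg-1 vertex = 9, p_3 = 2. Add edge {2,9}. Now deg[9]=0, deg[2]=1.
Step 4: smallest deg-1 vertex = 2, p_4 = 5. Add edge {2,5}. Now deg[2]=0, deg[5]=1.
Step 5: smallest deg-1 vertex = 5, p_5 = 1. Add edge {1,5}. Now deg[5]=0, deg[1]=2.
Step 6: smallest deg-1 vertex = 10, p_6 = 6. Add edge {6,10}. Now deg[10]=0, deg[6]=1.
Step 7: smallest deg-1 vertex = 6, p_7 = 1. Add edge {1,6}. Now deg[6]=0, deg[1]=1.
Step 8: smallest deg-1 vertex = 1, p_8 = 3. Add edge {1,3}. Now deg[1]=0, deg[3]=1.
Step 9: smallest deg-1 vertex = 3, p_9 = 8. Add edge {3,8}. Now deg[3]=0, deg[8]=1.
Final: two remaining deg-1 vertices are 8, 11. Add edge {8,11}.

Answer: 2 4
7 9
2 9
2 5
1 5
6 10
1 6
1 3
3 8
8 11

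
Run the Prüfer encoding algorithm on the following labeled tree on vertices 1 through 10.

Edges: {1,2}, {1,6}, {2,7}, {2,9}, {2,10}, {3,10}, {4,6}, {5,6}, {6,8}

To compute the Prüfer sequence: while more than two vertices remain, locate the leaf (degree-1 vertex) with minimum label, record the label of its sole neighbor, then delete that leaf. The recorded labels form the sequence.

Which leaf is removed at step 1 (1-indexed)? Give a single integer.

Answer: 3

Derivation:
Step 1: current leaves = {3,4,5,7,8,9}. Remove leaf 3 (neighbor: 10).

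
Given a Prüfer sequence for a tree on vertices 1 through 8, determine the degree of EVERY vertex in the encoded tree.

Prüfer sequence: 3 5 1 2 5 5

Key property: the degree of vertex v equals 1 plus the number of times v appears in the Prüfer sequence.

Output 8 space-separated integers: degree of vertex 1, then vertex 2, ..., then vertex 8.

Answer: 2 2 2 1 4 1 1 1

Derivation:
p_1 = 3: count[3] becomes 1
p_2 = 5: count[5] becomes 1
p_3 = 1: count[1] becomes 1
p_4 = 2: count[2] becomes 1
p_5 = 5: count[5] becomes 2
p_6 = 5: count[5] becomes 3
Degrees (1 + count): deg[1]=1+1=2, deg[2]=1+1=2, deg[3]=1+1=2, deg[4]=1+0=1, deg[5]=1+3=4, deg[6]=1+0=1, deg[7]=1+0=1, deg[8]=1+0=1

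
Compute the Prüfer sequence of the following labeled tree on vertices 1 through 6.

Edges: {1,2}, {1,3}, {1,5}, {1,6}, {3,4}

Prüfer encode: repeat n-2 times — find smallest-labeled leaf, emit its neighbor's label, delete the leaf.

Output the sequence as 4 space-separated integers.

Step 1: leaves = {2,4,5,6}. Remove smallest leaf 2, emit neighbor 1.
Step 2: leaves = {4,5,6}. Remove smallest leaf 4, emit neighbor 3.
Step 3: leaves = {3,5,6}. Remove smallest leaf 3, emit neighbor 1.
Step 4: leaves = {5,6}. Remove smallest leaf 5, emit neighbor 1.
Done: 2 vertices remain (1, 6). Sequence = [1 3 1 1]

Answer: 1 3 1 1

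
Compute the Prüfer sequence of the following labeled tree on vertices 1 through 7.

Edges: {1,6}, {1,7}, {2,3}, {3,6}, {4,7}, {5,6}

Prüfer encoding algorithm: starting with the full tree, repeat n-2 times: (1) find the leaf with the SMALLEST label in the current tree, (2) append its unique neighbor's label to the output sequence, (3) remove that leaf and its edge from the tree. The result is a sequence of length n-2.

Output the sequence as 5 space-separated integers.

Step 1: leaves = {2,4,5}. Remove smallest leaf 2, emit neighbor 3.
Step 2: leaves = {3,4,5}. Remove smallest leaf 3, emit neighbor 6.
Step 3: leaves = {4,5}. Remove smallest leaf 4, emit neighbor 7.
Step 4: leaves = {5,7}. Remove smallest leaf 5, emit neighbor 6.
Step 5: leaves = {6,7}. Remove smallest leaf 6, emit neighbor 1.
Done: 2 vertices remain (1, 7). Sequence = [3 6 7 6 1]

Answer: 3 6 7 6 1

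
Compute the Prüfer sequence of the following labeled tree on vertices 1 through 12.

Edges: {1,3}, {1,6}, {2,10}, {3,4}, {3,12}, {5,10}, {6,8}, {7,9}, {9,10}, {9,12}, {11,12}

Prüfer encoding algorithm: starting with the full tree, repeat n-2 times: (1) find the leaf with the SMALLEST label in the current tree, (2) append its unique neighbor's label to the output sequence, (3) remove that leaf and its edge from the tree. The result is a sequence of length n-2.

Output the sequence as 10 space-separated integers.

Answer: 10 3 10 9 6 1 3 12 9 12

Derivation:
Step 1: leaves = {2,4,5,7,8,11}. Remove smallest leaf 2, emit neighbor 10.
Step 2: leaves = {4,5,7,8,11}. Remove smallest leaf 4, emit neighbor 3.
Step 3: leaves = {5,7,8,11}. Remove smallest leaf 5, emit neighbor 10.
Step 4: leaves = {7,8,10,11}. Remove smallest leaf 7, emit neighbor 9.
Step 5: leaves = {8,10,11}. Remove smallest leaf 8, emit neighbor 6.
Step 6: leaves = {6,10,11}. Remove smallest leaf 6, emit neighbor 1.
Step 7: leaves = {1,10,11}. Remove smallest leaf 1, emit neighbor 3.
Step 8: leaves = {3,10,11}. Remove smallest leaf 3, emit neighbor 12.
Step 9: leaves = {10,11}. Remove smallest leaf 10, emit neighbor 9.
Step 10: leaves = {9,11}. Remove smallest leaf 9, emit neighbor 12.
Done: 2 vertices remain (11, 12). Sequence = [10 3 10 9 6 1 3 12 9 12]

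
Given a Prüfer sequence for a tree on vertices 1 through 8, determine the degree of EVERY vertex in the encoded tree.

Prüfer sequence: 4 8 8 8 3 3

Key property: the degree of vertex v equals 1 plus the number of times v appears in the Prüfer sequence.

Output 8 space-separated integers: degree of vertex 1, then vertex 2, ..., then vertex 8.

p_1 = 4: count[4] becomes 1
p_2 = 8: count[8] becomes 1
p_3 = 8: count[8] becomes 2
p_4 = 8: count[8] becomes 3
p_5 = 3: count[3] becomes 1
p_6 = 3: count[3] becomes 2
Degrees (1 + count): deg[1]=1+0=1, deg[2]=1+0=1, deg[3]=1+2=3, deg[4]=1+1=2, deg[5]=1+0=1, deg[6]=1+0=1, deg[7]=1+0=1, deg[8]=1+3=4

Answer: 1 1 3 2 1 1 1 4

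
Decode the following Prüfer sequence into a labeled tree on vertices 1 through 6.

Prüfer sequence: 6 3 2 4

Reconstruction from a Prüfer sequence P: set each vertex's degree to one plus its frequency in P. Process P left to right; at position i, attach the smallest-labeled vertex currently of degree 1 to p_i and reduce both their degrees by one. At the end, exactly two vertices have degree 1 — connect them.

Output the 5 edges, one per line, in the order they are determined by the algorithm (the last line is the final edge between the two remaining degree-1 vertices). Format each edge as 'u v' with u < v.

Answer: 1 6
3 5
2 3
2 4
4 6

Derivation:
Initial degrees: {1:1, 2:2, 3:2, 4:2, 5:1, 6:2}
Step 1: smallest deg-1 vertex = 1, p_1 = 6. Add edge {1,6}. Now deg[1]=0, deg[6]=1.
Step 2: smallest deg-1 vertex = 5, p_2 = 3. Add edge {3,5}. Now deg[5]=0, deg[3]=1.
Step 3: smallest deg-1 vertex = 3, p_3 = 2. Add edge {2,3}. Now deg[3]=0, deg[2]=1.
Step 4: smallest deg-1 vertex = 2, p_4 = 4. Add edge {2,4}. Now deg[2]=0, deg[4]=1.
Final: two remaining deg-1 vertices are 4, 6. Add edge {4,6}.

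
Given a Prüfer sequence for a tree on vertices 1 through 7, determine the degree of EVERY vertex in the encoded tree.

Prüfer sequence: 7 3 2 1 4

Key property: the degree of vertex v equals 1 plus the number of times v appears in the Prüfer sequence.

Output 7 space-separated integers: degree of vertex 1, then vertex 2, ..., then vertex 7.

p_1 = 7: count[7] becomes 1
p_2 = 3: count[3] becomes 1
p_3 = 2: count[2] becomes 1
p_4 = 1: count[1] becomes 1
p_5 = 4: count[4] becomes 1
Degrees (1 + count): deg[1]=1+1=2, deg[2]=1+1=2, deg[3]=1+1=2, deg[4]=1+1=2, deg[5]=1+0=1, deg[6]=1+0=1, deg[7]=1+1=2

Answer: 2 2 2 2 1 1 2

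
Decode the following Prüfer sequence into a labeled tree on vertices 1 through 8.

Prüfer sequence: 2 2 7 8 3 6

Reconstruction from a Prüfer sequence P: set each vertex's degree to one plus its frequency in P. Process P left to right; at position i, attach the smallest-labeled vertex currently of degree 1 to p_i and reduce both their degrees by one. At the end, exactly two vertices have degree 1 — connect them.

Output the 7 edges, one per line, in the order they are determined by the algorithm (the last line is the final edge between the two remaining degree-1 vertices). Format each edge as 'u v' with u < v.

Answer: 1 2
2 4
2 7
5 8
3 7
3 6
6 8

Derivation:
Initial degrees: {1:1, 2:3, 3:2, 4:1, 5:1, 6:2, 7:2, 8:2}
Step 1: smallest deg-1 vertex = 1, p_1 = 2. Add edge {1,2}. Now deg[1]=0, deg[2]=2.
Step 2: smallest deg-1 vertex = 4, p_2 = 2. Add edge {2,4}. Now deg[4]=0, deg[2]=1.
Step 3: smallest deg-1 vertex = 2, p_3 = 7. Add edge {2,7}. Now deg[2]=0, deg[7]=1.
Step 4: smallest deg-1 vertex = 5, p_4 = 8. Add edge {5,8}. Now deg[5]=0, deg[8]=1.
Step 5: smallest deg-1 vertex = 7, p_5 = 3. Add edge {3,7}. Now deg[7]=0, deg[3]=1.
Step 6: smallest deg-1 vertex = 3, p_6 = 6. Add edge {3,6}. Now deg[3]=0, deg[6]=1.
Final: two remaining deg-1 vertices are 6, 8. Add edge {6,8}.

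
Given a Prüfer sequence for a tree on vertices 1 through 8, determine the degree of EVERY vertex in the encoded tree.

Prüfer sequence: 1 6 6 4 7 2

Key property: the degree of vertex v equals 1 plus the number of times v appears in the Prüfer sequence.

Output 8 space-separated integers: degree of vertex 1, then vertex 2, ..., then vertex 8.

p_1 = 1: count[1] becomes 1
p_2 = 6: count[6] becomes 1
p_3 = 6: count[6] becomes 2
p_4 = 4: count[4] becomes 1
p_5 = 7: count[7] becomes 1
p_6 = 2: count[2] becomes 1
Degrees (1 + count): deg[1]=1+1=2, deg[2]=1+1=2, deg[3]=1+0=1, deg[4]=1+1=2, deg[5]=1+0=1, deg[6]=1+2=3, deg[7]=1+1=2, deg[8]=1+0=1

Answer: 2 2 1 2 1 3 2 1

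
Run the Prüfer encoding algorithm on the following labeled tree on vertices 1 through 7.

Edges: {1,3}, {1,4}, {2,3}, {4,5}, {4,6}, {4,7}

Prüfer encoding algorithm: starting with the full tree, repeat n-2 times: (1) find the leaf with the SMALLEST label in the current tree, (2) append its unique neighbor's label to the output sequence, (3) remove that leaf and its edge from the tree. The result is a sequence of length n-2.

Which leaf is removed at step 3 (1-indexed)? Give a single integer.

Step 1: current leaves = {2,5,6,7}. Remove leaf 2 (neighbor: 3).
Step 2: current leaves = {3,5,6,7}. Remove leaf 3 (neighbor: 1).
Step 3: current leaves = {1,5,6,7}. Remove leaf 1 (neighbor: 4).

Answer: 1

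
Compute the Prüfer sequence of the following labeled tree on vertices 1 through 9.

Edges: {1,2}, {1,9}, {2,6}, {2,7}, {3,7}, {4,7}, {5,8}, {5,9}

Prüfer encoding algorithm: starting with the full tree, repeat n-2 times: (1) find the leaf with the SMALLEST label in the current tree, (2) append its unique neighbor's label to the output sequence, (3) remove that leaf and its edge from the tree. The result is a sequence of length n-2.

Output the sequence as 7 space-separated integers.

Answer: 7 7 2 2 1 9 5

Derivation:
Step 1: leaves = {3,4,6,8}. Remove smallest leaf 3, emit neighbor 7.
Step 2: leaves = {4,6,8}. Remove smallest leaf 4, emit neighbor 7.
Step 3: leaves = {6,7,8}. Remove smallest leaf 6, emit neighbor 2.
Step 4: leaves = {7,8}. Remove smallest leaf 7, emit neighbor 2.
Step 5: leaves = {2,8}. Remove smallest leaf 2, emit neighbor 1.
Step 6: leaves = {1,8}. Remove smallest leaf 1, emit neighbor 9.
Step 7: leaves = {8,9}. Remove smallest leaf 8, emit neighbor 5.
Done: 2 vertices remain (5, 9). Sequence = [7 7 2 2 1 9 5]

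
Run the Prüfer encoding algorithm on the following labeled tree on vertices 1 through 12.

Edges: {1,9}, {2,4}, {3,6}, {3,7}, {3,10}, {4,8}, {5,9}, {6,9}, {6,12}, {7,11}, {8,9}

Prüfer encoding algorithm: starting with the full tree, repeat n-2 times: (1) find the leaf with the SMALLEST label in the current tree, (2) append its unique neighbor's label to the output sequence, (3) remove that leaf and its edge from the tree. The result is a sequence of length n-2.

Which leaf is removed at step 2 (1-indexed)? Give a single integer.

Step 1: current leaves = {1,2,5,10,11,12}. Remove leaf 1 (neighbor: 9).
Step 2: current leaves = {2,5,10,11,12}. Remove leaf 2 (neighbor: 4).

Answer: 2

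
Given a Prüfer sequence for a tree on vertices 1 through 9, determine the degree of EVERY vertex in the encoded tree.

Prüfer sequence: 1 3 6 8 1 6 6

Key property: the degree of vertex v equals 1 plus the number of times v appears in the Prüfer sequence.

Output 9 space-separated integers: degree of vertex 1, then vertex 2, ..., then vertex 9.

Answer: 3 1 2 1 1 4 1 2 1

Derivation:
p_1 = 1: count[1] becomes 1
p_2 = 3: count[3] becomes 1
p_3 = 6: count[6] becomes 1
p_4 = 8: count[8] becomes 1
p_5 = 1: count[1] becomes 2
p_6 = 6: count[6] becomes 2
p_7 = 6: count[6] becomes 3
Degrees (1 + count): deg[1]=1+2=3, deg[2]=1+0=1, deg[3]=1+1=2, deg[4]=1+0=1, deg[5]=1+0=1, deg[6]=1+3=4, deg[7]=1+0=1, deg[8]=1+1=2, deg[9]=1+0=1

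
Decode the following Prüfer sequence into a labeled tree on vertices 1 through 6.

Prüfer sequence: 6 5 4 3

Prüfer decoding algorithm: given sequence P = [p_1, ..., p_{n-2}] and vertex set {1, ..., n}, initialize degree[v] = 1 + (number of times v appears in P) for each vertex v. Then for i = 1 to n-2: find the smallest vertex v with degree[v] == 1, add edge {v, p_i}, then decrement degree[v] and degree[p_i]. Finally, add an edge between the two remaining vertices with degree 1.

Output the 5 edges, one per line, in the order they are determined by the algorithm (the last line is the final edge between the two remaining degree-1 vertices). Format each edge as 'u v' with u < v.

Initial degrees: {1:1, 2:1, 3:2, 4:2, 5:2, 6:2}
Step 1: smallest deg-1 vertex = 1, p_1 = 6. Add edge {1,6}. Now deg[1]=0, deg[6]=1.
Step 2: smallest deg-1 vertex = 2, p_2 = 5. Add edge {2,5}. Now deg[2]=0, deg[5]=1.
Step 3: smallest deg-1 vertex = 5, p_3 = 4. Add edge {4,5}. Now deg[5]=0, deg[4]=1.
Step 4: smallest deg-1 vertex = 4, p_4 = 3. Add edge {3,4}. Now deg[4]=0, deg[3]=1.
Final: two remaining deg-1 vertices are 3, 6. Add edge {3,6}.

Answer: 1 6
2 5
4 5
3 4
3 6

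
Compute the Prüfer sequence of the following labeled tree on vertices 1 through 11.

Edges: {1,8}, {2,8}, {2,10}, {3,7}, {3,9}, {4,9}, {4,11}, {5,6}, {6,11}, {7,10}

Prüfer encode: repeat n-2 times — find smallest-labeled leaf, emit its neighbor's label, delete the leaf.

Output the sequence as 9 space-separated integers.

Answer: 8 6 11 2 10 7 3 9 4

Derivation:
Step 1: leaves = {1,5}. Remove smallest leaf 1, emit neighbor 8.
Step 2: leaves = {5,8}. Remove smallest leaf 5, emit neighbor 6.
Step 3: leaves = {6,8}. Remove smallest leaf 6, emit neighbor 11.
Step 4: leaves = {8,11}. Remove smallest leaf 8, emit neighbor 2.
Step 5: leaves = {2,11}. Remove smallest leaf 2, emit neighbor 10.
Step 6: leaves = {10,11}. Remove smallest leaf 10, emit neighbor 7.
Step 7: leaves = {7,11}. Remove smallest leaf 7, emit neighbor 3.
Step 8: leaves = {3,11}. Remove smallest leaf 3, emit neighbor 9.
Step 9: leaves = {9,11}. Remove smallest leaf 9, emit neighbor 4.
Done: 2 vertices remain (4, 11). Sequence = [8 6 11 2 10 7 3 9 4]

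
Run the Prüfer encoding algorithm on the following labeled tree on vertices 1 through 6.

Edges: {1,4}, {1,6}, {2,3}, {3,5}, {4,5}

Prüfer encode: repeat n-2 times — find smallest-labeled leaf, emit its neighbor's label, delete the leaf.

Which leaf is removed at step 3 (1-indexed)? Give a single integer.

Step 1: current leaves = {2,6}. Remove leaf 2 (neighbor: 3).
Step 2: current leaves = {3,6}. Remove leaf 3 (neighbor: 5).
Step 3: current leaves = {5,6}. Remove leaf 5 (neighbor: 4).

Answer: 5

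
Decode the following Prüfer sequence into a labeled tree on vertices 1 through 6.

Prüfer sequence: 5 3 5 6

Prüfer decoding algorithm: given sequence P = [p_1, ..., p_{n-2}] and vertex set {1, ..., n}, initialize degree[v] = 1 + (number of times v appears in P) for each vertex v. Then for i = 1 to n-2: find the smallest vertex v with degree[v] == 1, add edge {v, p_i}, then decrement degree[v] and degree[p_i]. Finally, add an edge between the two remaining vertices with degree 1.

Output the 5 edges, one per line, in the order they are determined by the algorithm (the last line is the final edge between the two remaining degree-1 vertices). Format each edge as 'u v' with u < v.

Initial degrees: {1:1, 2:1, 3:2, 4:1, 5:3, 6:2}
Step 1: smallest deg-1 vertex = 1, p_1 = 5. Add edge {1,5}. Now deg[1]=0, deg[5]=2.
Step 2: smallest deg-1 vertex = 2, p_2 = 3. Add edge {2,3}. Now deg[2]=0, deg[3]=1.
Step 3: smallest deg-1 vertex = 3, p_3 = 5. Add edge {3,5}. Now deg[3]=0, deg[5]=1.
Step 4: smallest deg-1 vertex = 4, p_4 = 6. Add edge {4,6}. Now deg[4]=0, deg[6]=1.
Final: two remaining deg-1 vertices are 5, 6. Add edge {5,6}.

Answer: 1 5
2 3
3 5
4 6
5 6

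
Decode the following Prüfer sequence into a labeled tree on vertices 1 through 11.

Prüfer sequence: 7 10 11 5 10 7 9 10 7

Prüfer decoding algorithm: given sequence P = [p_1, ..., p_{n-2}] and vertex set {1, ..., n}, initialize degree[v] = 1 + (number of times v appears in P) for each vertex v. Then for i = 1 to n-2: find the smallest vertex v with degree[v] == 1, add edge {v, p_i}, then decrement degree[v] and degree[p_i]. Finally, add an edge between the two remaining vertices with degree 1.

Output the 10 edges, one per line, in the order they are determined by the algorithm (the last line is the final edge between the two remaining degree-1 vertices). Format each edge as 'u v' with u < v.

Initial degrees: {1:1, 2:1, 3:1, 4:1, 5:2, 6:1, 7:4, 8:1, 9:2, 10:4, 11:2}
Step 1: smallest deg-1 vertex = 1, p_1 = 7. Add edge {1,7}. Now deg[1]=0, deg[7]=3.
Step 2: smallest deg-1 vertex = 2, p_2 = 10. Add edge {2,10}. Now deg[2]=0, deg[10]=3.
Step 3: smallest deg-1 vertex = 3, p_3 = 11. Add edge {3,11}. Now deg[3]=0, deg[11]=1.
Step 4: smallest deg-1 vertex = 4, p_4 = 5. Add edge {4,5}. Now deg[4]=0, deg[5]=1.
Step 5: smallest deg-1 vertex = 5, p_5 = 10. Add edge {5,10}. Now deg[5]=0, deg[10]=2.
Step 6: smallest deg-1 vertex = 6, p_6 = 7. Add edge {6,7}. Now deg[6]=0, deg[7]=2.
Step 7: smallest deg-1 vertex = 8, p_7 = 9. Add edge {8,9}. Now deg[8]=0, deg[9]=1.
Step 8: smallest deg-1 vertex = 9, p_8 = 10. Add edge {9,10}. Now deg[9]=0, deg[10]=1.
Step 9: smallest deg-1 vertex = 10, p_9 = 7. Add edge {7,10}. Now deg[10]=0, deg[7]=1.
Final: two remaining deg-1 vertices are 7, 11. Add edge {7,11}.

Answer: 1 7
2 10
3 11
4 5
5 10
6 7
8 9
9 10
7 10
7 11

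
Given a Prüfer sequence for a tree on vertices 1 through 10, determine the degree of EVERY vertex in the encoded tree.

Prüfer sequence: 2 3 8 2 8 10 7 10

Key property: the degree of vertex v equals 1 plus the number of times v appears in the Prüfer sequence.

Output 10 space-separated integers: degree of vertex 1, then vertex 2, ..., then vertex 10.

Answer: 1 3 2 1 1 1 2 3 1 3

Derivation:
p_1 = 2: count[2] becomes 1
p_2 = 3: count[3] becomes 1
p_3 = 8: count[8] becomes 1
p_4 = 2: count[2] becomes 2
p_5 = 8: count[8] becomes 2
p_6 = 10: count[10] becomes 1
p_7 = 7: count[7] becomes 1
p_8 = 10: count[10] becomes 2
Degrees (1 + count): deg[1]=1+0=1, deg[2]=1+2=3, deg[3]=1+1=2, deg[4]=1+0=1, deg[5]=1+0=1, deg[6]=1+0=1, deg[7]=1+1=2, deg[8]=1+2=3, deg[9]=1+0=1, deg[10]=1+2=3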